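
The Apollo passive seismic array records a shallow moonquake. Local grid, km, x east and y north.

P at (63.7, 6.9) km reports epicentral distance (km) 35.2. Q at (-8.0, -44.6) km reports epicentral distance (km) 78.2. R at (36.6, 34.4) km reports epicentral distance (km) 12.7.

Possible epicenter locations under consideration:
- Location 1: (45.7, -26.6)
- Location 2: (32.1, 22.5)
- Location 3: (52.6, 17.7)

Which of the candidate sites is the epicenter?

Location 2

For each candidate, compare |candidate − station| to the reported distance:
Location 1: residuals P 2.8, Q 21.6, R 49.0 → max 49.0 km
Location 2: residuals P 0.0, Q 0.0, R 0.0 → max 0.0 km
Location 3: residuals P 19.7, Q 8.7, R 10.4 → max 19.7 km
Only Location 2 has all residuals ≈ 0.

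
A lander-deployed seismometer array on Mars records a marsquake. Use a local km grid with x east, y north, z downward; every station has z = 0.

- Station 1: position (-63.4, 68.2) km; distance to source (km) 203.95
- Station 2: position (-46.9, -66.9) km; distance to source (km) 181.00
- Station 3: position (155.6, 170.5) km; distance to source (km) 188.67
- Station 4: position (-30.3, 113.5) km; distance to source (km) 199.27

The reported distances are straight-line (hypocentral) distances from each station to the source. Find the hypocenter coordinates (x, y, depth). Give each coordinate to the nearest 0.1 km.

(120.5, -10.6, 39.6)

Each station gives a sphere (x−x_i)² + (y−y_i)² + z² = d_i² (stations at z=0).
Subtracting the Station 1 sphere from Station 2 and Station 3: z² cancels, leaving linear equations in x and y:
33.0 x − 270.2 y = 6839.02
438.0 x + 204.6 y = 50610.04
Solving: x ≈ 120.497, y ≈ -10.594 km (keep extra digits for the depth step; rounded: 120.5, -10.6).
Then from the Station 1 sphere: z² = 203.95² − (x + 63.4)² − (y − 68.2)² with x = 120.497, y = -10.594, so z ≈ 39.611 ≈ 39.6 km.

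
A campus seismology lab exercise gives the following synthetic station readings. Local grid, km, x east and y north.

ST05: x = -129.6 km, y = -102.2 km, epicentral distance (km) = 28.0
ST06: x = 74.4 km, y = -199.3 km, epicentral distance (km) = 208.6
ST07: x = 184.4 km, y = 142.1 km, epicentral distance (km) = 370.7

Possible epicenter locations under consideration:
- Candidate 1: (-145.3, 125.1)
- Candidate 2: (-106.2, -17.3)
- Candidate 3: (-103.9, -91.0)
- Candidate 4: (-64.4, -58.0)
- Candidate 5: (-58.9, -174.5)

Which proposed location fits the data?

Candidate 3

For each candidate, compare |candidate − station| to the reported distance:
Candidate 1: residuals ST05 199.8, ST06 183.2, ST07 40.6 → max 199.8 km
Candidate 2: residuals ST05 60.1, ST06 47.8, ST07 39.3 → max 60.1 km
Candidate 3: residuals ST05 0.0, ST06 0.0, ST07 0.0 → max 0.0 km
Candidate 4: residuals ST05 50.8, ST06 10.5, ST07 51.4 → max 51.4 km
Candidate 5: residuals ST05 73.1, ST06 73.0, ST07 28.6 → max 73.1 km
Only Candidate 3 has all residuals ≈ 0.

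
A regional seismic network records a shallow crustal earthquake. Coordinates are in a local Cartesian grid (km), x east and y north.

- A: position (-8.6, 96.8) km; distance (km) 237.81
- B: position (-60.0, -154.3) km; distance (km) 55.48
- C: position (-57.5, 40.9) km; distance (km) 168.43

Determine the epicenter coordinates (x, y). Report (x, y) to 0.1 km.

x ≈ -104.3 km, y ≈ -120.9 km

Circle about each station: (x + 8.6)² + (y − 96.8)² = 237.81²; (x + 60.0)² + (y + 154.3)² = 55.48²; (x + 57.5)² + (y − 40.9)² = 168.43².
Subtracting the A equation from the B and C equations removes the quadratic terms:
-102.8 x − 502.2 y = 71439.86
-97.8 x − 111.8 y = 23719.79
Solving the 2×2 system: x ≈ -104.3, y ≈ -120.9 km.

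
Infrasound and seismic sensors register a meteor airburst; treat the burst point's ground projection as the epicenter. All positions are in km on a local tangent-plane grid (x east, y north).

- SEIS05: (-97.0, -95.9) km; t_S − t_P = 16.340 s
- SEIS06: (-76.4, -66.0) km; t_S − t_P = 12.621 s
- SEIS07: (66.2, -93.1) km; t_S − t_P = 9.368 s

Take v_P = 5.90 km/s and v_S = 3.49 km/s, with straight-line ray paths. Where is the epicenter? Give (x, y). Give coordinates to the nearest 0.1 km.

Distance from S−P lag: d = Δt · v_P v_S / (v_P − v_S) = Δt · (5.90·3.49)/(5.90−3.49) ≈ 8.5440·Δt.
So d_SEIS05 = 139.61, d_SEIS06 = 107.83, d_SEIS07 = 80.04 km.
Circle about each station: (x + 97.0)² + (y + 95.9)² = 139.61²; (x + 76.4)² + (y + 66.0)² = 107.83²; (x − 66.2)² + (y + 93.1)² = 80.04².
Subtracting pairs of circle equations eliminates x²+y² and gives linear equations (the radical axes):
41.2 x + 59.8 y = -549.21
326.4 x + 5.6 y = 7528.79
Solving the 2×2 system: x ≈ 23.5, y ≈ -25.4 km.

(23.5, -25.4)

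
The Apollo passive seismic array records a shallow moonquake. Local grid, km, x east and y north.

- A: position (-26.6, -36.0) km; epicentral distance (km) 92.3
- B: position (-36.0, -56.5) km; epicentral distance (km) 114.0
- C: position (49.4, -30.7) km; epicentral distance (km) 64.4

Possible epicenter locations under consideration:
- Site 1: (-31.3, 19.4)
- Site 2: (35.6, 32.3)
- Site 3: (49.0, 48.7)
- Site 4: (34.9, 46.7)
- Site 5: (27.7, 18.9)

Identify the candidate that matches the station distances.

For each candidate, compare |candidate − station| to the reported distance:
Site 1: residuals A 36.7, B 38.0, C 30.6 → max 38.0 km
Site 2: residuals A 0.1, B 0.1, C 0.1 → max 0.1 km
Site 3: residuals A 21.2, B 21.2, C 15.0 → max 21.2 km
Site 4: residuals A 10.8, B 11.2, C 14.3 → max 14.3 km
Site 5: residuals A 15.1, B 15.3, C 10.3 → max 15.3 km
Only Site 2 has all residuals ≈ 0.

Site 2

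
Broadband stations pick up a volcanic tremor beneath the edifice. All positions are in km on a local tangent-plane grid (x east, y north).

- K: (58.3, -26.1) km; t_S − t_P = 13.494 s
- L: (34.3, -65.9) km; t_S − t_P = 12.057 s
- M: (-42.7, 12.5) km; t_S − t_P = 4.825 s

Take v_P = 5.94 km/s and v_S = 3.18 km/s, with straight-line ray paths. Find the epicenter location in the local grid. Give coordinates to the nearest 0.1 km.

Distance from S−P lag: d = Δt · v_P v_S / (v_P − v_S) = Δt · (5.94·3.18)/(5.94−3.18) ≈ 6.8439·Δt.
So d_K = 92.35, d_L = 82.52, d_M = 33.02 km.
Circle about each station: (x − 58.3)² + (y + 26.1)² = 92.35²; (x − 34.3)² + (y + 65.9)² = 82.52²; (x + 42.7)² + (y − 12.5)² = 33.02².
Subtracting the K equation from the L and M equations removes the quadratic terms:
-48.0 x − 79.6 y = 3158.17
-202.0 x + 77.2 y = 5337.64
Solving the 2×2 system: x ≈ -33.8, y ≈ -19.3 km.

x ≈ -33.8 km, y ≈ -19.3 km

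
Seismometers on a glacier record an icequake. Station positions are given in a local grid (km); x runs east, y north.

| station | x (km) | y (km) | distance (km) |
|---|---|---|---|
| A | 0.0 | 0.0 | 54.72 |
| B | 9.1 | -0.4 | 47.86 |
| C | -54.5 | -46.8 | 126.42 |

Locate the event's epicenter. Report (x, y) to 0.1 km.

x ≈ 44.6 km, y ≈ 31.7 km

Circle about each station: x² + y² = 54.72²; (x − 9.1)² + (y + 0.4)² = 47.86²; (x + 54.5)² + (y + 46.8)² = 126.42².
Subtracting the A equation from the B and C equations removes the quadratic terms:
18.2 x − 0.8 y = 786.67
-109.0 x − 93.6 y = -7827.25
Solving the 2×2 system: x ≈ 44.6, y ≈ 31.7 km.
Check against A (with the unrounded x, y): √(x²+y²) = 54.71 ≈ 54.72 km. ✓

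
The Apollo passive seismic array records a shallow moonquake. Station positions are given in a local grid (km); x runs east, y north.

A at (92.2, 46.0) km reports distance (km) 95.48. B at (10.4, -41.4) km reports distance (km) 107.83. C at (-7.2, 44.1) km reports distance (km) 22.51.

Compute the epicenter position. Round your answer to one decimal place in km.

Circle about each station: (x − 92.2)² + (y − 46.0)² = 95.48²; (x − 10.4)² + (y + 41.4)² = 107.83²; (x + 7.2)² + (y − 44.1)² = 22.51².
Subtracting pairs of circle equations eliminates x²+y² and gives linear equations (the radical axes):
-163.6 x − 174.8 y = -11305.60
-198.8 x − 3.8 y = -10.46
Solving the 2×2 system: x ≈ -1.2, y ≈ 65.8 km.

(-1.2, 65.8)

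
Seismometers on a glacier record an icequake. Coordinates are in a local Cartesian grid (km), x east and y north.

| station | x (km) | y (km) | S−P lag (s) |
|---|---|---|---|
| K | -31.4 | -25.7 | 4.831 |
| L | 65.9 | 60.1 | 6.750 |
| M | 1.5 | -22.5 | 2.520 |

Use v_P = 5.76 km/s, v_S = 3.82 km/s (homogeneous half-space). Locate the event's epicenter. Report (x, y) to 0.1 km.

Distance from S−P lag: d = Δt · v_P v_S / (v_P − v_S) = Δt · (5.76·3.82)/(5.76−3.82) ≈ 11.3419·Δt.
So d_K = 54.79, d_L = 76.56, d_M = 28.58 km.
Circle about each station: (x + 31.4)² + (y + 25.7)² = 54.79²; (x − 65.9)² + (y − 60.1)² = 76.56²; (x − 1.5)² + (y + 22.5)² = 28.58².
Subtracting the K equation from the L and M equations removes the quadratic terms:
194.6 x + 171.6 y = 3448.88
65.8 x + 6.4 y = 1047.18
Solving the 2×2 system: x ≈ 15.7, y ≈ 2.3 km.

(15.7, 2.3)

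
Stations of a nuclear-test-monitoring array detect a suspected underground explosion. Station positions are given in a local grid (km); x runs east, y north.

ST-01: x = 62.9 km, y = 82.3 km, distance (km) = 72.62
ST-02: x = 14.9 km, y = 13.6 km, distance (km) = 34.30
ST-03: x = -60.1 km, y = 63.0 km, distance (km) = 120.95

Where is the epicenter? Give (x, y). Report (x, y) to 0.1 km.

49.1 km east, 11.0 km north

Circle about each station: (x − 62.9)² + (y − 82.3)² = 72.62²; (x − 14.9)² + (y − 13.6)² = 34.30²; (x + 60.1)² + (y − 63.0)² = 120.95².
Subtracting pairs of circle equations eliminates x²+y² and gives linear equations (the radical axes):
-96.0 x − 137.4 y = -6225.56
-246.0 x − 38.6 y = -12503.93
Solving the 2×2 system: x ≈ 49.1, y ≈ 11.0 km.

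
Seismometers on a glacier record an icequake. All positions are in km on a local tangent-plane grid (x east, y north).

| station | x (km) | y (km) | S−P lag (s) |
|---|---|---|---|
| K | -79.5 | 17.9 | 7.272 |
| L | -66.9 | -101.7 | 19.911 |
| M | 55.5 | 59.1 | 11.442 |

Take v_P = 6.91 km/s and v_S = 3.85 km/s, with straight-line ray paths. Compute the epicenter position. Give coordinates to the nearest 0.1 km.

-43.4 km east, 69.8 km north

Distance from S−P lag: d = Δt · v_P v_S / (v_P − v_S) = Δt · (6.91·3.85)/(6.91−3.85) ≈ 8.6940·Δt.
So d_K = 63.22, d_L = 173.11, d_M = 99.48 km.
Circle about each station: (x + 79.5)² + (y − 17.9)² = 63.22²; (x + 66.9)² + (y + 101.7)² = 173.11²; (x − 55.5)² + (y − 59.1)² = 99.48².
Subtracting pairs of circle equations eliminates x²+y² and gives linear equations (the radical axes):
25.2 x − 239.2 y = -17792.46
270.0 x + 82.4 y = -5967.10
Solving the 2×2 system: x ≈ -43.4, y ≈ 69.8 km.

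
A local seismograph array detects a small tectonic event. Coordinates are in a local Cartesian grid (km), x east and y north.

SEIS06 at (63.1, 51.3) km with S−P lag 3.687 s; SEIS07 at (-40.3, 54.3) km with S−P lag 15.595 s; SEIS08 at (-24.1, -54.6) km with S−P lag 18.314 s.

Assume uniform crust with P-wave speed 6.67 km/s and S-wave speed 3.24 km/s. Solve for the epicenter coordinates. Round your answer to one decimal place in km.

Distance from S−P lag: d = Δt · v_P v_S / (v_P − v_S) = Δt · (6.67·3.24)/(6.67−3.24) ≈ 6.3005·Δt.
So d_SEIS06 = 23.23, d_SEIS07 = 98.26, d_SEIS08 = 115.39 km.
Circle about each station: (x − 63.1)² + (y − 51.3)² = 23.23²; (x + 40.3)² + (y − 54.3)² = 98.26²; (x + 24.1)² + (y + 54.6)² = 115.39².
Subtracting the SEIS06 equation from the SEIS07 and SEIS08 equations removes the quadratic terms:
-206.8 x + 6.0 y = -11156.11
-174.4 x − 211.8 y = -15826.55
Solving the 2×2 system: x ≈ 54.8, y ≈ 29.6 km.
Check against SEIS06 (with the unrounded x, y): √((x − 63.1)²+(y − 51.3)²) = 23.23 ≈ 23.23 km. ✓

(54.8, 29.6)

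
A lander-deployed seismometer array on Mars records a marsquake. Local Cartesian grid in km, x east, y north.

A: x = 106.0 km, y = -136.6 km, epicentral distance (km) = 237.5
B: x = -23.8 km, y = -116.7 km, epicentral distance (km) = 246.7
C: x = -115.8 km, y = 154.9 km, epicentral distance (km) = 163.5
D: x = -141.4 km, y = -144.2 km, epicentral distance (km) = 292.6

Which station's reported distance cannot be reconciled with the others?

B

Solve using three stations at a time. Using A, C, D (subtract circle equations pairwise → linear system) gives (x, y) ≈ (34.3, 89.8).
Distances from that point to each station vs reported:
  A: calculated 237.5 vs reported 237.5 → residual 0.0 km
  B: calculated 214.5 vs reported 246.7 → residual 32.2 km
  C: calculated 163.6 vs reported 163.5 → residual 0.1 km
  D: calculated 292.6 vs reported 292.6 → residual 0.0 km
A, C, D are mutually consistent (residuals ≈ 0); B is off by 32.2 km.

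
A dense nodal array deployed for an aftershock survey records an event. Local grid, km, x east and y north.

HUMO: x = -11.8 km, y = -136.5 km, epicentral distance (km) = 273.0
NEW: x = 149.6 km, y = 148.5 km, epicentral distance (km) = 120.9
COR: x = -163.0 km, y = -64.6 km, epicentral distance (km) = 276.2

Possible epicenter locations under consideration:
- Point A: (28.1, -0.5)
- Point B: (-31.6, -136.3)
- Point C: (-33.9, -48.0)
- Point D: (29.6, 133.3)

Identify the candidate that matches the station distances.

Point D

For each candidate, compare |candidate − station| to the reported distance:
Point A: residuals HUMO 131.3, NEW 71.4, COR 74.6 → max 131.3 km
Point B: residuals HUMO 253.2, NEW 216.7, COR 126.5 → max 253.2 km
Point C: residuals HUMO 181.8, NEW 148.0, COR 146.0 → max 181.8 km
Point D: residuals HUMO 0.0, NEW 0.1, COR 0.0 → max 0.1 km
Only Point D has all residuals ≈ 0.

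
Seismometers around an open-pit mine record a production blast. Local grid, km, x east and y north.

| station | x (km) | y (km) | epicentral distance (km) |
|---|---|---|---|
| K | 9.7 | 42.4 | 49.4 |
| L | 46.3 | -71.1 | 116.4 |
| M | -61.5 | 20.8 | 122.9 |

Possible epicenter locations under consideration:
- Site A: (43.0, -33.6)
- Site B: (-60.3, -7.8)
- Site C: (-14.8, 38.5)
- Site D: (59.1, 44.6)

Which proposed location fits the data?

For each candidate, compare |candidate − station| to the reported distance:
Site A: residuals K 33.6, L 78.8, M 5.1 → max 78.8 km
Site B: residuals K 36.7, L 7.6, M 94.3 → max 94.3 km
Site C: residuals K 24.6, L 9.1, M 73.0 → max 73.0 km
Site D: residuals K 0.0, L 0.0, M 0.0 → max 0.0 km
Only Site D has all residuals ≈ 0.

Site D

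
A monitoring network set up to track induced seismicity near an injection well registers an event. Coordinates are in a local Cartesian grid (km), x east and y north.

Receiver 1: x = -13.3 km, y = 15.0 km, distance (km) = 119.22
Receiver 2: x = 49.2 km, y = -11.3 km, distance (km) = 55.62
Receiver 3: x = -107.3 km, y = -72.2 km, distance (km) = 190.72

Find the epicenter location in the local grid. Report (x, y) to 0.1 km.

Circle about each station: (x + 13.3)² + (y − 15.0)² = 119.22²; (x − 49.2)² + (y + 11.3)² = 55.62²; (x + 107.3)² + (y + 72.2)² = 190.72².
Subtracting the Receiver 1 equation from the Receiver 2 and Receiver 3 equations removes the quadratic terms:
125.0 x − 52.6 y = 13266.26
-188.0 x − 174.4 y = -5836.47
Solving the 2×2 system: x ≈ 82.7, y ≈ -55.7 km.

82.7 km east, -55.7 km north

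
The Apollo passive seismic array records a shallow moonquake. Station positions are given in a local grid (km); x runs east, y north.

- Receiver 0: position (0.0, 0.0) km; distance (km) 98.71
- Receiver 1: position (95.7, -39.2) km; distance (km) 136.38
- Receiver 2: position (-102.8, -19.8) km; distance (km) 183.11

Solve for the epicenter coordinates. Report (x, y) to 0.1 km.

Circle about each station: x² + y² = 98.71²; (x − 95.7)² + (y + 39.2)² = 136.38²; (x + 102.8)² + (y + 19.8)² = 183.11².
Subtracting pairs of circle equations eliminates x²+y² and gives linear equations (the radical axes):
191.4 x − 78.4 y = 1839.29
-205.6 x − 39.6 y = -12825.73
Solving the 2×2 system: x ≈ 45.5, y ≈ 87.6 km.

x ≈ 45.5 km, y ≈ 87.6 km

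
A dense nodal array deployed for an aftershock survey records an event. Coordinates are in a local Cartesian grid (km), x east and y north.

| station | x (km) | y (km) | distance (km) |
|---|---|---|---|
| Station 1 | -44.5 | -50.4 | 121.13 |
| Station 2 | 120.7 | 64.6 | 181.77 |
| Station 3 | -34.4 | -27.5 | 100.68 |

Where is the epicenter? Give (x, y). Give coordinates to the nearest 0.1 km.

Circle about each station: (x + 44.5)² + (y + 50.4)² = 121.13²; (x − 120.7)² + (y − 64.6)² = 181.77²; (x + 34.4)² + (y + 27.5)² = 100.68².
Subtracting the Station 1 equation from the Station 2 and Station 3 equations removes the quadratic terms:
330.4 x + 230.0 y = -4146.62
20.2 x + 45.8 y = 1955.21
Solving the 2×2 system: x ≈ -61.0, y ≈ 69.6 km.
Check against Station 1 (with the unrounded x, y): √((x + 44.5)²+(y + 50.4)²) = 121.12 ≈ 121.13 km. ✓

-61.0 km east, 69.6 km north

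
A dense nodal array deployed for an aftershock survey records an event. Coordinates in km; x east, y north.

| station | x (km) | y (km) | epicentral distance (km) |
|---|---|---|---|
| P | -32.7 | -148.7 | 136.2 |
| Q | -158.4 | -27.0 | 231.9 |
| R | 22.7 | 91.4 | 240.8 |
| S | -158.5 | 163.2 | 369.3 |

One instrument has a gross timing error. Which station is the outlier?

P

Solve using three stations at a time. Using Q, R, S (subtract circle equations pairwise → linear system) gives (x, y) ≈ (39.0, -148.9).
Distances from that point to each station vs reported:
  P: calculated 71.7 vs reported 136.2 → residual 64.5 km
  Q: calculated 232.0 vs reported 231.9 → residual 0.1 km
  R: calculated 240.9 vs reported 240.8 → residual 0.1 km
  S: calculated 369.4 vs reported 369.3 → residual 0.1 km
Q, R, S are mutually consistent (residuals ≈ 0); P is off by 64.5 km.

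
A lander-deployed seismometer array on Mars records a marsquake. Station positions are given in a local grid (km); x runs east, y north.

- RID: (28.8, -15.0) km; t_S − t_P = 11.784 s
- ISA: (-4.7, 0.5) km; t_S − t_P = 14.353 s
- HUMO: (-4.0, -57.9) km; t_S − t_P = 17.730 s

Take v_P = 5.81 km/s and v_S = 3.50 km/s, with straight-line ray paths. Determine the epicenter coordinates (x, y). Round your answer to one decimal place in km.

113.7 km east, 44.6 km north

Distance from S−P lag: d = Δt · v_P v_S / (v_P − v_S) = Δt · (5.81·3.50)/(5.81−3.50) ≈ 8.8030·Δt.
So d_RID = 103.73, d_ISA = 126.35, d_HUMO = 156.08 km.
Circle about each station: (x − 28.8)² + (y + 15.0)² = 103.73²; (x + 4.7)² + (y − 0.5)² = 126.35²; (x + 4.0)² + (y + 57.9)² = 156.08².
Subtracting the RID equation from the ISA and HUMO equations removes the quadratic terms:
-67.0 x + 31.0 y = -6236.51
-65.6 x − 85.8 y = -11287.08
Solving the 2×2 system: x ≈ 113.7, y ≈ 44.6 km.
Check against RID (with the unrounded x, y): √((x − 28.8)²+(y + 15.0)²) = 103.75 ≈ 103.73 km. ✓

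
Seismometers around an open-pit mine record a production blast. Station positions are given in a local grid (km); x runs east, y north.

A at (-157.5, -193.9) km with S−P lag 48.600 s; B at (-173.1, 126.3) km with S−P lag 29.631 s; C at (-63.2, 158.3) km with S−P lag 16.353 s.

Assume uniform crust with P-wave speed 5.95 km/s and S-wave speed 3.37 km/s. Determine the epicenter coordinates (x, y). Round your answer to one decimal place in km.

Distance from S−P lag: d = Δt · v_P v_S / (v_P − v_S) = Δt · (5.95·3.37)/(5.95−3.37) ≈ 7.7719·Δt.
So d_A = 377.71, d_B = 230.29, d_C = 127.09 km.
Circle about each station: (x + 157.5)² + (y + 193.9)² = 377.71²; (x + 173.1)² + (y − 126.3)² = 230.29²; (x + 63.2)² + (y − 158.3)² = 127.09².
Subtracting pairs of circle equations eliminates x²+y² and gives linear equations (the radical axes):
-31.2 x + 640.4 y = 73143.20
188.6 x + 704.4 y = 93162.65
Solving the 2×2 system: x ≈ 57.0, y ≈ 117.0 km.

(57.0, 117.0)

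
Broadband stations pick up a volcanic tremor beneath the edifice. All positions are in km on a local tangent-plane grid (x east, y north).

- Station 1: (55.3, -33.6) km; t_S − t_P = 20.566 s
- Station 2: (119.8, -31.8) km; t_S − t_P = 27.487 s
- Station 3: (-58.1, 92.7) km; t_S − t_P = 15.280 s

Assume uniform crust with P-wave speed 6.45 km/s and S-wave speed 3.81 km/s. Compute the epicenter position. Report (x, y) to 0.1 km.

(-136.0, -26.3)

Distance from S−P lag: d = Δt · v_P v_S / (v_P − v_S) = Δt · (6.45·3.81)/(6.45−3.81) ≈ 9.3085·Δt.
So d_Station 1 = 191.44, d_Station 2 = 255.86, d_Station 3 = 142.23 km.
Circle about each station: (x − 55.3)² + (y + 33.6)² = 191.44²; (x − 119.8)² + (y + 31.8)² = 255.86²; (x + 58.1)² + (y − 92.7)² = 142.23².
Subtracting the Station 1 equation from the Station 2 and Station 3 equations removes the quadratic terms:
129.0 x + 3.6 y = -17638.84
-226.8 x + 252.6 y = 24201.75
Solving the 2×2 system: x ≈ -136.0, y ≈ -26.3 km.
Check against Station 1 (with the unrounded x, y): √((x − 55.3)²+(y + 33.6)²) = 191.44 ≈ 191.44 km. ✓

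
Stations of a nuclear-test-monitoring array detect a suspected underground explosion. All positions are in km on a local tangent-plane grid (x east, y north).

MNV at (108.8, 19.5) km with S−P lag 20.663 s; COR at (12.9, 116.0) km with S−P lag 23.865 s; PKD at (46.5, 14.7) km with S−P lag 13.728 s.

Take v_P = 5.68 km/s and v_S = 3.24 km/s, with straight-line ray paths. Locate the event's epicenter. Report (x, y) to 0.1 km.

x ≈ -25.3 km, y ≈ -59.9 km

Distance from S−P lag: d = Δt · v_P v_S / (v_P − v_S) = Δt · (5.68·3.24)/(5.68−3.24) ≈ 7.5423·Δt.
So d_MNV = 155.85, d_COR = 180.00, d_PKD = 103.54 km.
Circle about each station: (x − 108.8)² + (y − 19.5)² = 155.85²; (x − 12.9)² + (y − 116.0)² = 180.00²; (x − 46.5)² + (y − 14.7)² = 103.54².
Subtracting pairs of circle equations eliminates x²+y² and gives linear equations (the radical axes):
-191.8 x + 193.0 y = -6706.06
-124.6 x − 9.6 y = 3729.34
Solving the 2×2 system: x ≈ -25.3, y ≈ -59.9 km.
Check against MNV (with the unrounded x, y): √((x − 108.8)²+(y − 19.5)²) = 155.86 ≈ 155.85 km. ✓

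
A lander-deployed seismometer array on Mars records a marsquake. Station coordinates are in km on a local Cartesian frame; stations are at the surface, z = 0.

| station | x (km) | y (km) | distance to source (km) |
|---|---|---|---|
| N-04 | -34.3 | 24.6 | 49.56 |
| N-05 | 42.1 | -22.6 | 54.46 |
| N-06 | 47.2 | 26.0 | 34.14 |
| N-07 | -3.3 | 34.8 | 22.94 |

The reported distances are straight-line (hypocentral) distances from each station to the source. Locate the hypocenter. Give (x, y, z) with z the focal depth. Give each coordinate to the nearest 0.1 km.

Each station gives a sphere (x−x_i)² + (y−y_i)² + z² = d_i² (stations at z=0).
Subtracting the N-04 sphere from N-05 and N-06: z² cancels, leaving linear equations in x and y:
152.8 x − 94.4 y = -8.18
163.0 x + 2.8 y = 2412.84
Solving: x ≈ 14.401, y ≈ 23.396 km (keep extra digits for the depth step; rounded: 14.4, 23.4).
Then from the N-04 sphere: z² = 49.56² − (x + 34.3)² − (y − 24.6)² with x = 14.401, y = 23.396, so z ≈ 9.108 ≈ 9.1 km.
Check against N-07 (with the unrounded solution): distance 22.94 ≈ 22.94 km. ✓

x ≈ 14.4 km, y ≈ 23.4 km, depth ≈ 9.1 km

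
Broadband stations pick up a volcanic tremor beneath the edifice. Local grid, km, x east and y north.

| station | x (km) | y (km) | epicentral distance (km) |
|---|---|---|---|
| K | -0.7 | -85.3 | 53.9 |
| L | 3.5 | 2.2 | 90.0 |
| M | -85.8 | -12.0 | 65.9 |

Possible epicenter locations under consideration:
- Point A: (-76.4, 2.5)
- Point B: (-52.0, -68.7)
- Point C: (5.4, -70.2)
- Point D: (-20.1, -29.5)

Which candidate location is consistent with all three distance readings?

For each candidate, compare |candidate − station| to the reported distance:
Point A: residuals K 62.0, L 10.1, M 48.6 → max 62.0 km
Point B: residuals K 0.0, L 0.0, M 0.1 → max 0.1 km
Point C: residuals K 37.6, L 17.6, M 42.3 → max 42.3 km
Point D: residuals K 5.2, L 50.5, M 2.1 → max 50.5 km
Only Point B has all residuals ≈ 0.

Point B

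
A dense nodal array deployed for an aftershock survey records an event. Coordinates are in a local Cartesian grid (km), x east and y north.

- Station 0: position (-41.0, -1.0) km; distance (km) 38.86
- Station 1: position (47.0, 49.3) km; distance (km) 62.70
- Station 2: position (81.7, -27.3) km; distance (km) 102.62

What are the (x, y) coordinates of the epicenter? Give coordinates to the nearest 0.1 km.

Circle about each station: (x + 41.0)² + (y + 1.0)² = 38.86²; (x − 47.0)² + (y − 49.3)² = 62.70²; (x − 81.7)² + (y + 27.3)² = 102.62².
Subtracting the Station 0 equation from the Station 1 and Station 2 equations removes the quadratic terms:
176.0 x + 100.6 y = 536.30
245.4 x − 52.6 y = -3282.58
Solving the 2×2 system: x ≈ -8.9, y ≈ 20.9 km.
Check against Station 0 (with the unrounded x, y): √((x + 41.0)²+(y + 1.0)²) = 38.86 ≈ 38.86 km. ✓

x ≈ -8.9 km, y ≈ 20.9 km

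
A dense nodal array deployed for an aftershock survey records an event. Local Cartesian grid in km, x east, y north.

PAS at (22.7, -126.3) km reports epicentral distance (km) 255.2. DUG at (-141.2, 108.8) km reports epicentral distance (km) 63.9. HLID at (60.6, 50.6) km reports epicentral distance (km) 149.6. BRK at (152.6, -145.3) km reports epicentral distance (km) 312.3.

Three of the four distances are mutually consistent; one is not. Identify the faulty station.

Solve using three stations at a time. Using PAS, DUG, HLID (subtract circle equations pairwise → linear system) gives (x, y) ≈ (-77.3, 108.5).
Distances from that point to each station vs reported:
  PAS: calculated 255.2 vs reported 255.2 → residual 0.0 km
  DUG: calculated 63.9 vs reported 63.9 → residual 0.0 km
  HLID: calculated 149.6 vs reported 149.6 → residual 0.0 km
  BRK: calculated 342.4 vs reported 312.3 → residual 30.1 km
PAS, DUG, HLID are mutually consistent (residuals ≈ 0); BRK is off by 30.1 km.

BRK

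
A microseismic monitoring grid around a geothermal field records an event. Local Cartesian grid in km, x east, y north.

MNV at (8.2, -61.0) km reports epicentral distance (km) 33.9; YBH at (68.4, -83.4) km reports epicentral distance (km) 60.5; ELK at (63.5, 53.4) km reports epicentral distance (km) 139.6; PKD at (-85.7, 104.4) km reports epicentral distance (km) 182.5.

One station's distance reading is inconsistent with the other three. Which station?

Solve using three stations at a time. Using MNV, YBH, PKD (subtract circle equations pairwise → linear system) gives (x, y) ≈ (30.9, -36.0).
Distances from that point to each station vs reported:
  MNV: calculated 33.8 vs reported 33.9 → residual 0.1 km
  YBH: calculated 60.5 vs reported 60.5 → residual 0.0 km
  ELK: calculated 95.1 vs reported 139.6 → residual 44.5 km
  PKD: calculated 182.5 vs reported 182.5 → residual 0.0 km
MNV, YBH, PKD are mutually consistent (residuals ≈ 0); ELK is off by 44.5 km.

ELK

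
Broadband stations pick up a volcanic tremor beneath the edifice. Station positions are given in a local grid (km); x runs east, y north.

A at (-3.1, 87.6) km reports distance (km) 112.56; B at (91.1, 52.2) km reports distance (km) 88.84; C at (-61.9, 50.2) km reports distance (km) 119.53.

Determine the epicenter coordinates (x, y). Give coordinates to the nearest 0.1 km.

(36.4, -17.8)

Circle about each station: (x + 3.1)² + (y − 87.6)² = 112.56²; (x − 91.1)² + (y − 52.2)² = 88.84²; (x + 61.9)² + (y − 50.2)² = 119.53².
Subtracting the A equation from the B and C equations removes the quadratic terms:
188.4 x − 70.8 y = 8117.89
-117.6 x − 74.8 y = -2949.39
Solving the 2×2 system: x ≈ 36.4, y ≈ -17.8 km.
Check against A (with the unrounded x, y): √((x + 3.1)²+(y − 87.6)²) = 112.56 ≈ 112.56 km. ✓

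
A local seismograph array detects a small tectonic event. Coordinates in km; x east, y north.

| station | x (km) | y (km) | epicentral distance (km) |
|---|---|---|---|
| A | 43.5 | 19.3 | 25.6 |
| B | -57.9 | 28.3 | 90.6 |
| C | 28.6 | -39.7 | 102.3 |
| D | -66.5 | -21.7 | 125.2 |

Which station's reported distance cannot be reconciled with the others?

A

Solve using three stations at a time. Using B, C, D (subtract circle equations pairwise → linear system) gives (x, y) ≈ (26.1, 62.8).
Distances from that point to each station vs reported:
  A: calculated 46.8 vs reported 25.6 → residual 21.2 km
  B: calculated 90.8 vs reported 90.6 → residual 0.2 km
  C: calculated 102.5 vs reported 102.3 → residual 0.2 km
  D: calculated 125.4 vs reported 125.2 → residual 0.2 km
B, C, D are mutually consistent (residuals ≈ 0); A is off by 21.2 km.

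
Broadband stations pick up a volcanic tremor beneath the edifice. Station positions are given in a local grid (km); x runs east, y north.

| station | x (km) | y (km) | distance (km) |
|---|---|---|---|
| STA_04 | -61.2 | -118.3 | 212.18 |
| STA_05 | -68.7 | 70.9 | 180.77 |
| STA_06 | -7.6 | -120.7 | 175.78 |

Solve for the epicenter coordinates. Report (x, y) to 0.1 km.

Circle about each station: (x + 61.2)² + (y + 118.3)² = 212.18²; (x + 68.7)² + (y − 70.9)² = 180.77²; (x + 7.6)² + (y + 120.7)² = 175.78².
Subtracting the STA_04 equation from the STA_05 and STA_06 equations removes the quadratic terms:
-15.0 x + 378.4 y = 4348.73
107.2 x − 4.8 y = 11007.66
Solving the 2×2 system: x ≈ 103.4, y ≈ 15.6 km.
Check against STA_04 (with the unrounded x, y): √((x + 61.2)²+(y + 118.3)²) = 212.16 ≈ 212.18 km. ✓

x ≈ 103.4 km, y ≈ 15.6 km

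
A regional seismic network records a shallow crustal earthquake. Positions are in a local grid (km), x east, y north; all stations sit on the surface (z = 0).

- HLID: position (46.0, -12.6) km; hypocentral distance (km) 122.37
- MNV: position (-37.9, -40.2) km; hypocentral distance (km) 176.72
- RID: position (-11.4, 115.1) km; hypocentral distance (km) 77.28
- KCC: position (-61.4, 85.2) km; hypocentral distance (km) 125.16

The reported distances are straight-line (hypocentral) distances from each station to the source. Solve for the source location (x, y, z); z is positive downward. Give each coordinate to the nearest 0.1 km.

(57.8, 104.7, 32.8)

Each station gives a sphere (x−x_i)² + (y−y_i)² + z² = d_i² (stations at z=0).
Subtracting the HLID sphere from MNV and RID: z² cancels, leaving linear equations in x and y:
-167.8 x − 55.2 y = -15477.85
-114.8 x + 255.4 y = 20105.43
Solving: x ≈ 57.797, y ≈ 104.701 km (keep extra digits for the depth step; rounded: 57.8, 104.7).
Then from the HLID sphere: z² = 122.37² − (x − 46.0)² − (y + 12.6)² with x = 57.797, y = 104.701, so z ≈ 32.798 ≈ 32.8 km.
Check against KCC (with the unrounded solution): distance 125.16 ≈ 125.16 km. ✓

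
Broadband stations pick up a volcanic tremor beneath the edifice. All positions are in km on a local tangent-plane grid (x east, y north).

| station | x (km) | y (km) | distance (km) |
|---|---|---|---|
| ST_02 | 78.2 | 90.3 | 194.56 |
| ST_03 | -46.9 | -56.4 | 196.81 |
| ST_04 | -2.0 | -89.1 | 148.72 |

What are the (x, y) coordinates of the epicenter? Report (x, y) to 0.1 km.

x ≈ 146.7 km, y ≈ -91.8 km

Circle about each station: (x − 78.2)² + (y − 90.3)² = 194.56²; (x + 46.9)² + (y + 56.4)² = 196.81²; (x + 2.0)² + (y + 89.1)² = 148.72².
Subtracting the ST_02 equation from the ST_03 and ST_04 equations removes the quadratic terms:
-250.2 x − 293.4 y = -9769.34
-160.4 x − 358.8 y = 9409.44
Solving the 2×2 system: x ≈ 146.7, y ≈ -91.8 km.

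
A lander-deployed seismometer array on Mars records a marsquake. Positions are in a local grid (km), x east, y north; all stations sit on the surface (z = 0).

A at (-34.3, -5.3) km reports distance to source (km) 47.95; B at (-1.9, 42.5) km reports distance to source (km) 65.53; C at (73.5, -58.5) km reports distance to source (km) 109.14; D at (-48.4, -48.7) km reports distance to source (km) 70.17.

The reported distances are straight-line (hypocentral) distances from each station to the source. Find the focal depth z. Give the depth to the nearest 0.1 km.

42.6 km

Each station gives a sphere (x−x_i)² + (y−y_i)² + z² = d_i² (stations at z=0).
Subtracting the A sphere from B and C: z² cancels, leaving linear equations in x and y:
64.8 x + 95.6 y = -1389.70
215.6 x − 106.4 y = -1992.42
Solving: x ≈ -12.301, y ≈ -6.199 km (keep extra digits for the depth step; rounded: -12.3, -6.2).
Then from the A sphere: z² = 47.95² − (x + 34.3)² − (y + 5.3)² with x = -12.301, y = -6.199, so z ≈ 42.596 ≈ 42.6 km.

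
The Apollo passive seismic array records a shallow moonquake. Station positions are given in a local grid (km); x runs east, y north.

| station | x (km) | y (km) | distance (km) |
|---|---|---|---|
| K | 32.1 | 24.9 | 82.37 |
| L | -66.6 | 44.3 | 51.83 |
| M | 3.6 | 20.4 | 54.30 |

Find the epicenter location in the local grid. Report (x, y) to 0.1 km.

Circle about each station: (x − 32.1)² + (y − 24.9)² = 82.37²; (x + 66.6)² + (y − 44.3)² = 51.83²; (x − 3.6)² + (y − 20.4)² = 54.30².
Subtracting pairs of circle equations eliminates x²+y² and gives linear equations (the radical axes):
-197.4 x + 38.8 y = 8846.10
-57.0 x − 9.0 y = 2615.03
Solving the 2×2 system: x ≈ -45.4, y ≈ -3.0 km.

(-45.4, -3.0)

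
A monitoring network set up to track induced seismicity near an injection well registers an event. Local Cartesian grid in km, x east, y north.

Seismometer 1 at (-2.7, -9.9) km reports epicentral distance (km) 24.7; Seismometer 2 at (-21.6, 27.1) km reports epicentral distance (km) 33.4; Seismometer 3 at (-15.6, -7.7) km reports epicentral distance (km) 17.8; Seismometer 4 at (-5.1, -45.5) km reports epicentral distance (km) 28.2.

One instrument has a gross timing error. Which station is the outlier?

Seismometer 2

Solve using three stations at a time. Using Seismometer 1, Seismometer 3, Seismometer 4 (subtract circle equations pairwise → linear system) gives (x, y) ≈ (-23.1, -23.8).
Distances from that point to each station vs reported:
  Seismometer 1: calculated 24.7 vs reported 24.7 → residual 0.0 km
  Seismometer 2: calculated 50.9 vs reported 33.4 → residual 17.5 km
  Seismometer 3: calculated 17.8 vs reported 17.8 → residual 0.0 km
  Seismometer 4: calculated 28.2 vs reported 28.2 → residual 0.0 km
Seismometer 1, Seismometer 3, Seismometer 4 are mutually consistent (residuals ≈ 0); Seismometer 2 is off by 17.5 km.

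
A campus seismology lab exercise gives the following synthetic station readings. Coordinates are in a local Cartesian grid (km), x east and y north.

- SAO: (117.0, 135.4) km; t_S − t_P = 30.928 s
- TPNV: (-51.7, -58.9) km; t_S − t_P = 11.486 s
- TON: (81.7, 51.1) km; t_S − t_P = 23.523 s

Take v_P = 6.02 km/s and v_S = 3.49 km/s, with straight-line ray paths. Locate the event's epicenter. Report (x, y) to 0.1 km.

-110.5 km east, 16.2 km north

Distance from S−P lag: d = Δt · v_P v_S / (v_P − v_S) = Δt · (6.02·3.49)/(6.02−3.49) ≈ 8.3043·Δt.
So d_SAO = 256.83, d_TPNV = 95.38, d_TON = 195.34 km.
Circle about each station: (x − 117.0)² + (y − 135.4)² = 256.83²; (x + 51.7)² + (y + 58.9)² = 95.38²; (x − 81.7)² + (y − 51.1)² = 195.34².
Subtracting the SAO equation from the TPNV and TON equations removes the quadratic terms:
-337.4 x − 388.6 y = 30984.24
-70.6 x − 168.6 y = 5067.87
Solving the 2×2 system: x ≈ -110.5, y ≈ 16.2 km.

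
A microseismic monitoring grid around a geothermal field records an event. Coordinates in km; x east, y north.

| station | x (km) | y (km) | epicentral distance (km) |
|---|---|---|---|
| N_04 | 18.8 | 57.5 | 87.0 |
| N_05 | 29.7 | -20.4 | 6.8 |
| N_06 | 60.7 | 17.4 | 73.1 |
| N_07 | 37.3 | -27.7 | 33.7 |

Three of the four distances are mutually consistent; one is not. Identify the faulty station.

Solve using three stations at a time. Using N_04, N_06, N_07 (subtract circle equations pairwise → linear system) gives (x, y) ≈ (3.5, -28.2).
Distances from that point to each station vs reported:
  N_04: calculated 87.0 vs reported 87.0 → residual 0.0 km
  N_05: calculated 27.3 vs reported 6.8 → residual 20.5 km
  N_06: calculated 73.2 vs reported 73.1 → residual 0.1 km
  N_07: calculated 33.8 vs reported 33.7 → residual 0.1 km
N_04, N_06, N_07 are mutually consistent (residuals ≈ 0); N_05 is off by 20.5 km.

N_05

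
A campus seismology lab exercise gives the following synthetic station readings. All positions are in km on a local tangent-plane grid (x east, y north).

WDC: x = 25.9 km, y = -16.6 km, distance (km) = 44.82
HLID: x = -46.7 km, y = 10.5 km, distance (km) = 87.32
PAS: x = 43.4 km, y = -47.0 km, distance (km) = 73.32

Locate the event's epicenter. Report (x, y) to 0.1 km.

39.2 km east, 26.2 km north

Circle about each station: (x − 25.9)² + (y + 16.6)² = 44.82²; (x + 46.7)² + (y − 10.5)² = 87.32²; (x − 43.4)² + (y + 47.0)² = 73.32².
Subtracting the WDC equation from the HLID and PAS equations removes the quadratic terms:
-145.2 x + 54.2 y = -4271.18
35.0 x − 60.8 y = -220.80
Solving the 2×2 system: x ≈ 39.2, y ≈ 26.2 km.
Check against WDC (with the unrounded x, y): √((x − 25.9)²+(y + 16.6)²) = 44.81 ≈ 44.82 km. ✓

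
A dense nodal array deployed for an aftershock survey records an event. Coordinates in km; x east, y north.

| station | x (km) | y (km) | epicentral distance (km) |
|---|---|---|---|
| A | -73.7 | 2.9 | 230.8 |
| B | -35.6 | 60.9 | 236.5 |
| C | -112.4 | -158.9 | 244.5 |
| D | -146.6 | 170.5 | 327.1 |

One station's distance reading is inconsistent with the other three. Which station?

Solve using three stations at a time. Using A, B, C (subtract circle equations pairwise → linear system) gives (x, y) ≈ (127.3, -110.6).
Distances from that point to each station vs reported:
  A: calculated 230.8 vs reported 230.8 → residual 0.0 km
  B: calculated 236.5 vs reported 236.5 → residual 0.0 km
  C: calculated 244.5 vs reported 244.5 → residual 0.0 km
  D: calculated 392.5 vs reported 327.1 → residual 65.4 km
A, B, C are mutually consistent (residuals ≈ 0); D is off by 65.4 km.

D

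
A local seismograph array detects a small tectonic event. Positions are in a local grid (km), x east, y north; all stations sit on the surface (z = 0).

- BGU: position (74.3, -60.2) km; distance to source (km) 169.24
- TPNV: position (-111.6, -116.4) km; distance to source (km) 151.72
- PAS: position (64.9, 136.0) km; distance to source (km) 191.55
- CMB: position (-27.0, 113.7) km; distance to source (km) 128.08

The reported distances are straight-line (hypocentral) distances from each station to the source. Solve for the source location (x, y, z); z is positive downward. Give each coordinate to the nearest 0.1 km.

(-63.8, 11.0, 67.1)

Each station gives a sphere (x−x_i)² + (y−y_i)² + z² = d_i² (stations at z=0).
Subtracting the BGU sphere from TPNV and PAS: z² cancels, leaving linear equations in x and y:
-371.8 x − 112.4 y = 22482.21
-18.8 x + 392.4 y = 5514.26
Solving: x ≈ -63.793, y ≈ 10.996 km (keep extra digits for the depth step; rounded: -63.8, 11.0).
Then from the BGU sphere: z² = 169.24² − (x − 74.3)² − (y + 60.2)² with x = -63.793, y = 10.996, so z ≈ 67.109 ≈ 67.1 km.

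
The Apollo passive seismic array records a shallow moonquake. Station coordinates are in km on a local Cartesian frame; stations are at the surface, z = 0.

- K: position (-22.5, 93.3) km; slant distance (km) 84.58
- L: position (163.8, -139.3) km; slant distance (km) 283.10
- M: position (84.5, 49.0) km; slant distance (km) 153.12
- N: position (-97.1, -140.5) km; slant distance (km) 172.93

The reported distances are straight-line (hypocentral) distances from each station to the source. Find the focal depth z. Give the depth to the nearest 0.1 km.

31.1 km

Each station gives a sphere (x−x_i)² + (y−y_i)² + z² = d_i² (stations at z=0).
Subtracting the K sphere from L and M: z² cancels, leaving linear equations in x and y:
372.6 x − 465.2 y = -35968.04
214.0 x − 88.6 y = -15961.85
Solving: x ≈ -63.701, y ≈ 26.296 km (keep extra digits for the depth step; rounded: -63.7, 26.3).
Then from the K sphere: z² = 84.58² − (x + 22.5)² − (y − 93.3)² with x = -63.701, y = 26.296, so z ≈ 31.092 ≈ 31.1 km.
Check against N (with the unrounded solution): distance 172.93 ≈ 172.93 km. ✓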